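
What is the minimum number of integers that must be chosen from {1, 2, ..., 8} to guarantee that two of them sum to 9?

Partition {1, …, 8} into 4 pairs: {1,8}, {2,7}, …, {4,5}.
Choosing 4 integers — say the integers 1 through 4 — takes one from each pair and avoids the property.
Choosing 5 forces two into the same pair by pigeonhole, and those sum to 9. So 5.

5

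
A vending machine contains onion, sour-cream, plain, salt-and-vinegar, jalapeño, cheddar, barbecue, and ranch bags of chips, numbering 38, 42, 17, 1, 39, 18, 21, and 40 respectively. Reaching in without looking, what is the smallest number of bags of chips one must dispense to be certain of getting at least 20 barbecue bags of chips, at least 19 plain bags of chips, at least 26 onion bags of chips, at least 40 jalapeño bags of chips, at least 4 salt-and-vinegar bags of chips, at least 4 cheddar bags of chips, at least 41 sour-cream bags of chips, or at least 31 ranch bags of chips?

175

The worst case stops just short of every target: 25 onion, 40 sour-cream, all 17 plain, all 1 salt-and-vinegar, 39 jalapeño, 3 cheddar, 19 barbecue, 30 ranch — 25 + 40 + 17 + 1 + 39 + 3 + 19 + 30 = 174 bags of chips.
One more bag of chips must push some flavor to its target, so 174 + 1 = 175.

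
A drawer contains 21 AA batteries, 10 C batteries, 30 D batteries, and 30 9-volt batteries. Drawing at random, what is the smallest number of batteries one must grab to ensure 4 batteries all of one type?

The worst case takes 3 batteries of each type without reaching 4 of any: 4 × 3 = 12.
The next battery must bring some type to 4, so 12 + 1 = 13.

13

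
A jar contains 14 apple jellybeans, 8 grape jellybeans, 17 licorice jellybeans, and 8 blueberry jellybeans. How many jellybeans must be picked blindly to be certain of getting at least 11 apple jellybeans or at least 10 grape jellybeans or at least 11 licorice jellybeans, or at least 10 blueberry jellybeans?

37

The worst case stops just short of every target: 10 apple, all 8 grape, 10 licorice, all 8 blueberry — 10 + 8 + 10 + 8 = 36 jellybeans.
One more jellybean must push some flavor to its target, so 36 + 1 = 37.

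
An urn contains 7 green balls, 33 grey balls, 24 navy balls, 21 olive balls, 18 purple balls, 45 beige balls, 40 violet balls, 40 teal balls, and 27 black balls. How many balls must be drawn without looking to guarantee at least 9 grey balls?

The worst case draws every non-grey ball first: 7 + 24 + 21 + 18 + 45 + 40 + 40 + 27 = 222.
The next 9 draws are then forced to be grey, giving 222 + 9 = 231.

231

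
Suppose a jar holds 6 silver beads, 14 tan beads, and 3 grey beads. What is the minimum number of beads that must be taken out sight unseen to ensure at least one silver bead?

18

To avoid silver beads as long as possible, exhaust the other 2 colors first.
The worst case draws every non-silver bead first: 14 + 3 = 17.
The next draw is then forced to be silver, giving 17 + 1 = 18.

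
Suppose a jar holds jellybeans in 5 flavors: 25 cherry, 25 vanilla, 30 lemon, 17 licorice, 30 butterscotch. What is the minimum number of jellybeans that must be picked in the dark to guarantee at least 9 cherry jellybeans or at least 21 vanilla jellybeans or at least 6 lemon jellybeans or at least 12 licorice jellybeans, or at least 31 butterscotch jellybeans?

Each of the 5 flavors has its own threshold; avoid all of them simultaneously.
The worst case stops just short of every target: 8 cherry, 20 vanilla, 5 lemon, 11 licorice, 30 butterscotch — 8 + 20 + 5 + 11 + 30 = 74 jellybeans.
One more jellybean must push some flavor to its target, so 74 + 1 = 75.

75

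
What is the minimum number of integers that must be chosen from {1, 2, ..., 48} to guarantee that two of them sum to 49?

Partition {1, …, 48} into 24 pairs: {1,48}, {2,47}, …, {24,25}.
Choosing 24 integers — say the integers 1 through 24 — takes one from each pair and avoids the property.
Choosing 25 forces two into the same pair by pigeonhole, and those sum to 49. So 25.

25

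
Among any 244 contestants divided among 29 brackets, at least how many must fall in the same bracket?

If each of the 29 brackets held at most 8, the total would be at most 29 × 8 = 232 < 244, a contradiction.
So at least one holds ⌈244/29⌉ = 9.

9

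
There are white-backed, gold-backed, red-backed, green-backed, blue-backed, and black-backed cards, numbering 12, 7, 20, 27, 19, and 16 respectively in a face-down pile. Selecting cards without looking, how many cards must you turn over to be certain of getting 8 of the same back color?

43

The worst case takes 7 cards of each back color without reaching 8 of any: 6 × 7 = 42.
The next card must bring some back color to 8, so 42 + 1 = 43.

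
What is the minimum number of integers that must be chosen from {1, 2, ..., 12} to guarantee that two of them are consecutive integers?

7

Partition {1, …, 12} into 6 pairs: {1,2}, {3,4}, …, {11,12}.
Choosing 6 integers — say the 6 even numbers 2, 4, …, 12 — takes one from each pair and avoids the property.
Choosing 7 forces two into the same pair by pigeonhole, and those are consecutive. So 7.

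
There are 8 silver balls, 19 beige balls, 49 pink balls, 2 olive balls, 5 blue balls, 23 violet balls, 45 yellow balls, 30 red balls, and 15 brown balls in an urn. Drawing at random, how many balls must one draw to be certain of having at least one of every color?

195

The hardest color to obtain is olive: we could draw every other ball first — 196 − 2 = 194 balls — without a single olive one.
The next draw must be olive, so 194 + 1 = 195.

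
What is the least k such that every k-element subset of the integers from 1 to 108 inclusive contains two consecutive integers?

55

Partition {1, …, 108} into 54 pairs: {1,2}, {3,4}, …, {107,108}.
Choosing 54 integers — say the 54 even numbers 2, 4, …, 108 — takes one from each pair and avoids the property.
Choosing 55 forces two into the same pair by pigeonhole, and those are consecutive. So 55.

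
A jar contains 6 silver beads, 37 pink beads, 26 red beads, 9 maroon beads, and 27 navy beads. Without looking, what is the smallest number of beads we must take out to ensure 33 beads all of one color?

101

In the worst case we take at most 32 of each color, but all 6 silver, all 26 red, all 9 maroon, and all 27 navy (fewer than 32), giving 6 + 32 + 26 + 9 + 27 = 100.
One more bead then forces some color to 33, so 100 + 1 = 101.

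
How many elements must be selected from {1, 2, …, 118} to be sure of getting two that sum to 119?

60

Partition {1, …, 118} into 59 pairs: {1,118}, {2,117}, …, {59,60}.
Choosing 59 integers — say the integers 1 through 59 — takes one from each pair and avoids the property.
Choosing 60 forces two into the same pair by pigeonhole, and those sum to 119. So 60.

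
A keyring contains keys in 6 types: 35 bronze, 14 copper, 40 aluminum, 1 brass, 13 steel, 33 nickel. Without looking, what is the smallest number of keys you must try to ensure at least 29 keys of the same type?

113

In the worst case we take at most 28 of each type, but all 14 copper, all 1 brass, and all 13 steel (fewer than 28), giving 28 + 14 + 28 + 1 + 13 + 28 = 112.
One more key then forces some type to 29, so 112 + 1 = 113.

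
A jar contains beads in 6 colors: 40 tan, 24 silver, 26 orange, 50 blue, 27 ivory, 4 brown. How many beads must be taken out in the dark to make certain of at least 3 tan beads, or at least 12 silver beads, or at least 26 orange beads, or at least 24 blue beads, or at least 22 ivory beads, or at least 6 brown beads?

87

The worst case stops just short of every target: 2 tan, 11 silver, 25 orange, 23 blue, 21 ivory, all 4 brown — 2 + 11 + 25 + 23 + 21 + 4 = 86 beads.
One more bead must push some color to its target, so 86 + 1 = 87.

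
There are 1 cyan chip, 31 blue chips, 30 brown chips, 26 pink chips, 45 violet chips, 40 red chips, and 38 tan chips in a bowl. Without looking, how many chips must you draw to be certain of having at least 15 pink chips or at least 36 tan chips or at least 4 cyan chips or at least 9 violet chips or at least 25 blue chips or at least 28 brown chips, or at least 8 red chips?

117

The worst case stops just short of every target: all 1 cyan, 24 blue, 27 brown, 14 pink, 8 violet, 7 red, 35 tan — 1 + 24 + 27 + 14 + 8 + 7 + 35 = 116 chips.
One more chip must push some color to its target, so 116 + 1 = 117.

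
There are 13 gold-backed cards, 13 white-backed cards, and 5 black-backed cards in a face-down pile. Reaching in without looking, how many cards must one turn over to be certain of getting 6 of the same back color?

16

The worst case takes 5 cards of each back color without reaching 6 of any: 3 × 5 = 15.
The next card must bring some back color to 6, so 15 + 1 = 16.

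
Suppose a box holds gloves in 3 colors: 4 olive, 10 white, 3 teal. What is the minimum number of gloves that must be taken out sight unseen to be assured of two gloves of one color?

4

The worst case takes 1 glove of each color without reaching 2 of any: 3 × 1 = 3.
The next glove must bring some color to 2, so 3 + 1 = 4.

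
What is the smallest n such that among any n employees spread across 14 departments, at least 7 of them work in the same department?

85

There are 14 departments acting as pigeonholes.
With 14 × 6 = 84 employees we could place exactly 6 in each, with no class reaching 7.
One more forces some class to hold 7, so 84 + 1 = 85.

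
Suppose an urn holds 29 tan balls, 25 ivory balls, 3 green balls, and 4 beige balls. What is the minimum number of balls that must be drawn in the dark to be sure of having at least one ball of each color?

The hardest color to obtain is green: we could draw every other ball first — 61 − 3 = 58 balls — without a single green one.
The next draw must be green, so 58 + 1 = 59.

59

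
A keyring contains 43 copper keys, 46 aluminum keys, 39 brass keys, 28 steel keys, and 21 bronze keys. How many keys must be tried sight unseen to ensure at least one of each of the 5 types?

157

The hardest type to obtain is bronze: we could draw every other key first — 177 − 21 = 156 keys — without a single bronze one.
The next draw must be bronze, so 156 + 1 = 157.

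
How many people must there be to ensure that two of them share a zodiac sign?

There are 12 zodiac signs acting as pigeonholes.
With 12 people we could place one in each, avoiding any repeat.
One more forces some class to hold 2, so 12 + 1 = 13.

13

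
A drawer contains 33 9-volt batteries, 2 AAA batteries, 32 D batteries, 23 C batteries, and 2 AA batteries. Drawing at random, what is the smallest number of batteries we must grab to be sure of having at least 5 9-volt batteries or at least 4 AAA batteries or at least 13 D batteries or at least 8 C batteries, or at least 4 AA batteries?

28

Each of the 5 types has its own threshold; avoid all of them simultaneously.
The worst case stops just short of every target: 4 9-volt, all 2 AAA, 12 D, 7 C, all 2 AA — 4 + 2 + 12 + 7 + 2 = 27 batteries.
One more battery must push some type to its target, so 27 + 1 = 28.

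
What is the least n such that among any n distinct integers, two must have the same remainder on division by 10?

Two integers differ by a multiple of 10 exactly when they share a remainder mod 10.
There are 10 residue classes mod 10, so 10 integers can all lie in distinct classes.
One more integer must repeat a residue, giving a difference divisible by 10. So n = 10 + 1 = 11.

11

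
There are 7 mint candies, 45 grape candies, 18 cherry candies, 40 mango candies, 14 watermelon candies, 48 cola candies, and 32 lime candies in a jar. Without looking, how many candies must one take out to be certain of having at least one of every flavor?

198

The hardest flavor to obtain is mint: we could draw every other candy first — 204 − 7 = 197 candies — without a single mint one.
The next draw must be mint, so 197 + 1 = 198.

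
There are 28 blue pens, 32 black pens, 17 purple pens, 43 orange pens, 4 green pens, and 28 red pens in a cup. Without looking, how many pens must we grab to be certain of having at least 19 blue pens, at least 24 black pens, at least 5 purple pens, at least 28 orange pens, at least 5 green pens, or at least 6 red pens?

The worst case stops just short of every target: 18 blue, 23 black, 4 purple, 27 orange, 4 green, 5 red — 18 + 23 + 4 + 27 + 4 + 5 = 81 pens.
One more pen must push some ink color to its target, so 81 + 1 = 82.

82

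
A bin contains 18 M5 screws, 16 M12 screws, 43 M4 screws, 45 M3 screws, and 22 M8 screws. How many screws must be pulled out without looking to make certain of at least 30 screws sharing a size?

Treat the 5 sizes as pigeonholes.
In the worst case we take at most 29 of each size, but all 18 M5, all 16 M12, and all 22 M8 (fewer than 29), giving 18 + 16 + 29 + 29 + 22 = 114.
One more screw then forces some size to 30, so 114 + 1 = 115.

115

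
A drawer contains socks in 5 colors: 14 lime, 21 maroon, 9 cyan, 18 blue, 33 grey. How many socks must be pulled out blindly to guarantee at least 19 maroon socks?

The worst case draws every non-maroon sock first: 14 + 9 + 18 + 33 = 74.
The next 19 draws are then forced to be maroon, giving 74 + 19 = 93.

93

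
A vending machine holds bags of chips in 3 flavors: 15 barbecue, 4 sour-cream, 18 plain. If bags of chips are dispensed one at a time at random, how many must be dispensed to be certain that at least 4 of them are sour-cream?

To avoid sour-cream bags of chips as long as possible, exhaust the other 2 flavors first.
The worst case draws every non-sour-cream bag of chips first: 15 + 18 = 33.
The next 4 draws are then forced to be sour-cream, giving 33 + 4 = 37.

37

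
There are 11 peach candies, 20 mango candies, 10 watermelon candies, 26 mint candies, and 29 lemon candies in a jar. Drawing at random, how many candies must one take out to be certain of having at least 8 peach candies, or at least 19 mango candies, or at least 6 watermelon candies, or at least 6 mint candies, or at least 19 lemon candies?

54

The worst case stops just short of every target: 7 peach, 18 mango, 5 watermelon, 5 mint, 18 lemon — 7 + 18 + 5 + 5 + 18 = 53 candies.
One more candy must push some flavor to its target, so 53 + 1 = 54.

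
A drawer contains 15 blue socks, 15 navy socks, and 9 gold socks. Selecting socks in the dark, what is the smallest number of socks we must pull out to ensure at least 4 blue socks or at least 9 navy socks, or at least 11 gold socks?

The worst case stops just short of every target: 3 blue, 8 navy, all 9 gold — 3 + 8 + 9 = 20 socks.
One more sock must push some color to its target, so 20 + 1 = 21.

21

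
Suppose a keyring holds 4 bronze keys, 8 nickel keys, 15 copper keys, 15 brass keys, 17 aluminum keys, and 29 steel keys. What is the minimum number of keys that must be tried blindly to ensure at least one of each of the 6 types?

The hardest type to obtain is bronze: we could draw every other key first — 88 − 4 = 84 keys — without a single bronze one.
The next draw must be bronze, so 84 + 1 = 85.

85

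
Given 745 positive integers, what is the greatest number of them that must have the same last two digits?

There are 100 possible two-digit endings, which serve as the pigeonholes.
If each of the 100 possible two-digit endings held at most 7, the total would be at most 100 × 7 = 700 < 745, a contradiction.
So at least one holds ⌈745/100⌉ = 8.

8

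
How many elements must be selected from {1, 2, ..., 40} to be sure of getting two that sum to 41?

Partition {1, …, 40} into 20 pairs: {1,40}, {2,39}, …, {20,21}.
Choosing 20 integers — say the integers 1 through 20 — takes one from each pair and avoids the property.
Choosing 21 forces two into the same pair by pigeonhole, and those sum to 41. So 21.

21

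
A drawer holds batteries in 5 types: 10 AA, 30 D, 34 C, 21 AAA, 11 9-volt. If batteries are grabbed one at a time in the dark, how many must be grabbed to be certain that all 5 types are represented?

The hardest type to obtain is AA: we could draw every other battery first — 106 − 10 = 96 batteries — without a single AA one.
The next draw must be AA, so 96 + 1 = 97.

97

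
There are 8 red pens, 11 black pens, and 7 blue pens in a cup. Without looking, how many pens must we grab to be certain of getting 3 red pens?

21

To avoid red pens as long as possible, exhaust the other 2 ink colors first.
The worst case draws every non-red pen first: 11 + 7 = 18.
The next 3 draws are then forced to be red, giving 18 + 3 = 21.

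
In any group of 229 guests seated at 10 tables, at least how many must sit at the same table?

23

The 229 guests fall into 10 tables.
If each of the 10 tables held at most 22, the total would be at most 10 × 22 = 220 < 229, a contradiction.
So at least one holds ⌈229/10⌉ = 23.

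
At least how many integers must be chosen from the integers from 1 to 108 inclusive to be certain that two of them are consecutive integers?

Partition {1, …, 108} into 54 pairs: {1,2}, {3,4}, …, {107,108}.
Choosing 54 integers — say the 54 even numbers 2, 4, …, 108 — takes one from each pair and avoids the property.
Choosing 55 forces two into the same pair by pigeonhole, and those are consecutive. So 55.

55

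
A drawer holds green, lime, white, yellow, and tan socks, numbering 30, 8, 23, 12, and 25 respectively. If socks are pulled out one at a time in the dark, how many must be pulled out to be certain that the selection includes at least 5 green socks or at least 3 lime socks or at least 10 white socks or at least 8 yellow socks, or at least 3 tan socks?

The worst case stops just short of every target: 4 green, 2 lime, 9 white, 7 yellow, 2 tan — 4 + 2 + 9 + 7 + 2 = 24 socks.
One more sock must push some color to its target, so 24 + 1 = 25.

25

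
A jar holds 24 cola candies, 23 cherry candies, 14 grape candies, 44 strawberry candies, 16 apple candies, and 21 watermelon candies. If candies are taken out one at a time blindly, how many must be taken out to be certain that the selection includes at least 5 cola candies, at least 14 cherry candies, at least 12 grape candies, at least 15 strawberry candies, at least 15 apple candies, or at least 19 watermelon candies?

The worst case stops just short of every target: 4 cola, 13 cherry, 11 grape, 14 strawberry, 14 apple, 18 watermelon — 4 + 13 + 11 + 14 + 14 + 18 = 74 candies.
One more candy must push some flavor to its target, so 74 + 1 = 75.

75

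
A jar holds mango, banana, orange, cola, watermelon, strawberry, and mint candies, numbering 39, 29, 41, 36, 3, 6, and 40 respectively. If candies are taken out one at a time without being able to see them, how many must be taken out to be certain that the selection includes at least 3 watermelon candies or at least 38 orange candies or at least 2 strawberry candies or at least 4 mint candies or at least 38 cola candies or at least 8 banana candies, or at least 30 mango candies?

The worst case stops just short of every target: 29 mango, 7 banana, 37 orange, all 36 cola, 2 watermelon, 1 strawberry, 3 mint — 29 + 7 + 37 + 36 + 2 + 1 + 3 = 115 candies.
One more candy must push some flavor to its target, so 115 + 1 = 116.

116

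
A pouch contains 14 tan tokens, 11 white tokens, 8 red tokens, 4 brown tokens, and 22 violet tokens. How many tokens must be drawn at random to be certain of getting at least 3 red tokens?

The worst case draws every non-red token first: 14 + 11 + 4 + 22 = 51.
The next 3 draws are then forced to be red, giving 51 + 3 = 54.

54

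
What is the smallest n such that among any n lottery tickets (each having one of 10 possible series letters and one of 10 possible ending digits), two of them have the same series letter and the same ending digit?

101

There are 10 × 10 = 100 (series letter, ending digit) combinations acting as pigeonholes.
With 100 lottery tickets we could place one in each, avoiding any repeat.
One more forces some (series letter, ending digit) pair to hold 2, so 100 + 1 = 101.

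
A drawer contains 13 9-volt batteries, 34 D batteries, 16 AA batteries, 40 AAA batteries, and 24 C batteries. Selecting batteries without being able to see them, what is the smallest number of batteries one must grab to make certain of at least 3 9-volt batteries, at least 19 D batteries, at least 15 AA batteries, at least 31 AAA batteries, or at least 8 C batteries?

The worst case stops just short of every target: 2 9-volt, 18 D, 14 AA, 30 AAA, 7 C — 2 + 18 + 14 + 30 + 7 = 71 batteries.
One more battery must push some type to its target, so 71 + 1 = 72.

72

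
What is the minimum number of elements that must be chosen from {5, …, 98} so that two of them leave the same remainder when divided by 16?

Group the integers by remainder mod 16; there are 16 residue classes, each nonempty in this range.
Choosing one from each class (16 integers) avoids any shared remainder.
One more choice must repeat a class, so two differ by a multiple of 16. Hence 16 + 1 = 17.

17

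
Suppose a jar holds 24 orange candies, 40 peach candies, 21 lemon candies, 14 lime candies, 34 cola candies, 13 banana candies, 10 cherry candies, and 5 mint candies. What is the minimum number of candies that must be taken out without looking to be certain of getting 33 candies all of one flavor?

152

In the worst case we take at most 32 of each flavor, but all 24 orange, all 21 lemon, all 14 lime, all 13 banana, all 10 cherry, and all 5 mint (fewer than 32), giving 24 + 32 + 21 + 14 + 32 + 13 + 10 + 5 = 151.
One more candy then forces some flavor to 33, so 151 + 1 = 152.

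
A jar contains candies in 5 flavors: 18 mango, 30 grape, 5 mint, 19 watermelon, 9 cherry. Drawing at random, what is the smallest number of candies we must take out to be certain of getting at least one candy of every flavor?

The hardest flavor to obtain is mint: we could draw every other candy first — 81 − 5 = 76 candies — without a single mint one.
The next draw must be mint, so 76 + 1 = 77.

77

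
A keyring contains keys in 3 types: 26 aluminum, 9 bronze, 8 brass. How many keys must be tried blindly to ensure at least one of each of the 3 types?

The hardest type to obtain is brass: we could draw every other key first — 43 − 8 = 35 keys — without a single brass one.
The next draw must be brass, so 35 + 1 = 36.

36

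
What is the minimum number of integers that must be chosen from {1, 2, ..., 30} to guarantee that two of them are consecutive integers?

Partition {1, …, 30} into 15 pairs: {1,2}, {3,4}, …, {29,30}.
Choosing 15 integers — say the 15 even numbers 2, 4, …, 30 — takes one from each pair and avoids the property.
Choosing 16 forces two into the same pair by pigeonhole, and those are consecutive. So 16.

16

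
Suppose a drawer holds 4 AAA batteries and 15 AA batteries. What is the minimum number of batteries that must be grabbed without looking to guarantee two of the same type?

3

Treat the 2 types as pigeonholes.
The worst case takes 1 battery of each type without reaching 2 of any: 2 × 1 = 2.
The next battery must bring some type to 2, so 2 + 1 = 3.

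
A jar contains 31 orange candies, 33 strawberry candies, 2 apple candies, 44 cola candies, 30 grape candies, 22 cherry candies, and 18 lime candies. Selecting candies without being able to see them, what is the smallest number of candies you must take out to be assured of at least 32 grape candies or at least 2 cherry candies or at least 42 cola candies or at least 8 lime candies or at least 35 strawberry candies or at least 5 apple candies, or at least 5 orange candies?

119

The worst case stops just short of every target: 4 orange, all 33 strawberry, all 2 apple, 41 cola, all 30 grape, 1 cherry, 7 lime — 4 + 33 + 2 + 41 + 30 + 1 + 7 = 118 candies.
One more candy must push some flavor to its target, so 118 + 1 = 119.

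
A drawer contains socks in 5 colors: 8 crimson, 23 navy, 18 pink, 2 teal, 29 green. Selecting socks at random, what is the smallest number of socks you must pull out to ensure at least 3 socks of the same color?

11

The worst case takes 2 socks of each color without reaching 3 of any: 5 × 2 = 10.
The next sock must bring some color to 3, so 10 + 1 = 11.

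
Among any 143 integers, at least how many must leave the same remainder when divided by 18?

The 143 integers fall into 18 residue classes modulo 18.
If each of the 18 residue classes modulo 18 held at most 7, the total would be at most 18 × 7 = 126 < 143, a contradiction.
So at least one holds ⌈143/18⌉ = 8.

8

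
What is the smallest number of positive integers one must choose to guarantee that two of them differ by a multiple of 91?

Use the pigeonhole principle on residue classes: two integers differ by a multiple of 91 exactly when they share a remainder mod 91.
There are 91 residue classes mod 91, so 91 integers can all lie in distinct classes.
One more integer must repeat a residue, giving a difference divisible by 91. So n = 91 + 1 = 92.

92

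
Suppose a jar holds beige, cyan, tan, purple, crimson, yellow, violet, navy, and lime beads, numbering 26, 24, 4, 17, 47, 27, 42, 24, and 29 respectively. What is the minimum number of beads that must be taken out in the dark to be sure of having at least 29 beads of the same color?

Treat the 9 colors as pigeonholes.
In the worst case we take at most 28 of each color, but all 26 beige, all 24 cyan, all 4 tan, all 17 purple, all 27 yellow, and all 24 navy (fewer than 28), giving 26 + 24 + 4 + 17 + 28 + 27 + 28 + 24 + 28 = 206.
One more bead then forces some color to 29, so 206 + 1 = 207.

207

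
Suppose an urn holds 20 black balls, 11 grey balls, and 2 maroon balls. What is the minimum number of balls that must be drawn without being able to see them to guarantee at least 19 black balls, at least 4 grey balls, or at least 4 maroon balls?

24

Each of the 3 colors has its own threshold; avoid all of them simultaneously.
The worst case stops just short of every target: 18 black, 3 grey, all 2 maroon — 18 + 3 + 2 = 23 balls.
One more ball must push some color to its target, so 23 + 1 = 24.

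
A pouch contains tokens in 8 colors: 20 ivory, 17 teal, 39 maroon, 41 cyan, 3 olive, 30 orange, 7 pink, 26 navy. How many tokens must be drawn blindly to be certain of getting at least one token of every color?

181

The hardest color to obtain is olive: we could draw every other token first — 183 − 3 = 180 tokens — without a single olive one.
The next draw must be olive, so 180 + 1 = 181.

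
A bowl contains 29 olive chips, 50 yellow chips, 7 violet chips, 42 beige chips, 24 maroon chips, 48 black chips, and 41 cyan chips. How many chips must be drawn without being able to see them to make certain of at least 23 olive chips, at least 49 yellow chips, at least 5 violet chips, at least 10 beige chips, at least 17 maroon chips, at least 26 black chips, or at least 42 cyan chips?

The worst case stops just short of every target: 22 olive, 48 yellow, 4 violet, 9 beige, 16 maroon, 25 black, 41 cyan — 22 + 48 + 4 + 9 + 16 + 25 + 41 = 165 chips.
One more chip must push some color to its target, so 165 + 1 = 166.

166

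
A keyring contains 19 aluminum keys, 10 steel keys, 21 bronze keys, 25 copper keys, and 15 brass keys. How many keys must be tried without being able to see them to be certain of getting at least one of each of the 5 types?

The hardest type to obtain is steel: we could draw every other key first — 90 − 10 = 80 keys — without a single steel one.
The next draw must be steel, so 80 + 1 = 81.

81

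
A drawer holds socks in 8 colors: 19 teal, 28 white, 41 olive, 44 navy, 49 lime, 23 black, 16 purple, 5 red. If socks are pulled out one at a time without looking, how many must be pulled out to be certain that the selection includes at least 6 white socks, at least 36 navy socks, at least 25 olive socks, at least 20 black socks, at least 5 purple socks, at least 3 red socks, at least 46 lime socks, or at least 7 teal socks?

141

The worst case stops just short of every target: 6 teal, 5 white, 24 olive, 35 navy, 45 lime, 19 black, 4 purple, 2 red — 6 + 5 + 24 + 35 + 45 + 19 + 4 + 2 = 140 socks.
One more sock must push some color to its target, so 140 + 1 = 141.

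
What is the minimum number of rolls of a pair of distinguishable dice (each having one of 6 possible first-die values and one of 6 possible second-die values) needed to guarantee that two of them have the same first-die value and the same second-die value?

There are 6 × 6 = 36 (first-die value, second-die value) combinations acting as pigeonholes.
With 36 rolls of a pair of distinguishable dice we could place one in each, avoiding any repeat.
One more forces some (first-die value, second-die value) pair to hold 2, so 36 + 1 = 37.

37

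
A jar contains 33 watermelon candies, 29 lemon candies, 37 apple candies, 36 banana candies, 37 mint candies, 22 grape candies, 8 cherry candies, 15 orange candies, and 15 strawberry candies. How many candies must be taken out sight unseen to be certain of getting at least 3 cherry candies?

227

To avoid cherry candies as long as possible, exhaust the other 8 flavors first.
The worst case draws every non-cherry candy first: 33 + 29 + 37 + 36 + 37 + 22 + 15 + 15 = 224.
The next 3 draws are then forced to be cherry, giving 224 + 3 = 227.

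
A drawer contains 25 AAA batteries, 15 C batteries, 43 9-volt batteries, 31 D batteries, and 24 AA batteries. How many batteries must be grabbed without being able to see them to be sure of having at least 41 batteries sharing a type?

In the worst case we take at most 40 of each type, but all 25 AAA, all 15 C, all 31 D, and all 24 AA (fewer than 40), giving 25 + 15 + 40 + 31 + 24 = 135.
One more battery then forces some type to 41, so 135 + 1 = 136.

136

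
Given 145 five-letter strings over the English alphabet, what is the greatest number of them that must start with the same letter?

6

There are 26 possible first letters, which serve as the pigeonholes.
If each of the 26 possible first letters held at most 5, the total would be at most 26 × 5 = 130 < 145, a contradiction.
So at least one holds ⌈145/26⌉ = 6.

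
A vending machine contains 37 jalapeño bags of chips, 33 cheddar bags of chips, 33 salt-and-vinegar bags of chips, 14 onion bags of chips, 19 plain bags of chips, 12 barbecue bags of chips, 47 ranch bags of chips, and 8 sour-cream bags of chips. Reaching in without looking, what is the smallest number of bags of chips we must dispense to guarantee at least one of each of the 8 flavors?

The hardest flavor to obtain is sour-cream: we could draw every other bag of chips first — 203 − 8 = 195 bags of chips — without a single sour-cream one.
The next draw must be sour-cream, so 195 + 1 = 196.

196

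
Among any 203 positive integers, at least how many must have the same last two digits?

There are 100 possible two-digit endings, which serve as the pigeonholes.
If each of the 100 possible two-digit endings held at most 2, the total would be at most 100 × 2 = 200 < 203, a contradiction.
So at least one holds ⌈203/100⌉ = 3.

3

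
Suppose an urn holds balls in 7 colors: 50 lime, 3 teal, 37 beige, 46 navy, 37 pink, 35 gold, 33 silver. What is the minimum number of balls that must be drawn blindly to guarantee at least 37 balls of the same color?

In the worst case we take at most 36 of each color, but all 3 teal, all 35 gold, and all 33 silver (fewer than 36), giving 36 + 3 + 36 + 36 + 36 + 35 + 33 = 215.
One more ball then forces some color to 37, so 215 + 1 = 216.

216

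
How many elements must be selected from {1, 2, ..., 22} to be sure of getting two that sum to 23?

Partition {1, …, 22} into 11 pairs: {1,22}, {2,21}, …, {11,12}.
Choosing 11 integers — say the integers 1 through 11 — takes one from each pair and avoids the property.
Choosing 12 forces two into the same pair by pigeonhole, and those sum to 23. So 12.

12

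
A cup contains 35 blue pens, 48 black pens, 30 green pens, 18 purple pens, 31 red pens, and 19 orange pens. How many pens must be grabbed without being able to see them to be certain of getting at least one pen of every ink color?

The hardest ink color to obtain is purple: we could draw every other pen first — 181 − 18 = 163 pens — without a single purple one.
The next draw must be purple, so 163 + 1 = 164.

164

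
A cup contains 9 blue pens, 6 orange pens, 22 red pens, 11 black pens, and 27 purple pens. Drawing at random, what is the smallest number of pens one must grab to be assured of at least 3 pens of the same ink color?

11

The worst case takes 2 pens of each ink color without reaching 3 of any: 5 × 2 = 10.
The next pen must bring some ink color to 3, so 10 + 1 = 11.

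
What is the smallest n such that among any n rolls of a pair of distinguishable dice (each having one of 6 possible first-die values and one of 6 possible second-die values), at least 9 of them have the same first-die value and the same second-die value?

289

There are 6 × 6 = 36 (first-die value, second-die value) combinations acting as pigeonholes.
With 36 × 8 = 288 rolls of a pair of distinguishable dice we could place exactly 8 in each, with no (first-die value, second-die value) pair reaching 9.
One more forces some (first-die value, second-die value) pair to hold 9, so 288 + 1 = 289.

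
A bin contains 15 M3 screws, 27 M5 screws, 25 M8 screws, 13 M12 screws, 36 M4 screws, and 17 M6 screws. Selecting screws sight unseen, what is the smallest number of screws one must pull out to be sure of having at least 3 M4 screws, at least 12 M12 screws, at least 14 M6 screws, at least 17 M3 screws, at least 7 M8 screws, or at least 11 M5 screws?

The worst case stops just short of every target: all 15 M3, 10 M5, 6 M8, 11 M12, 2 M4, 13 M6 — 15 + 10 + 6 + 11 + 2 + 13 = 57 screws.
One more screw must push some size to its target, so 57 + 1 = 58.

58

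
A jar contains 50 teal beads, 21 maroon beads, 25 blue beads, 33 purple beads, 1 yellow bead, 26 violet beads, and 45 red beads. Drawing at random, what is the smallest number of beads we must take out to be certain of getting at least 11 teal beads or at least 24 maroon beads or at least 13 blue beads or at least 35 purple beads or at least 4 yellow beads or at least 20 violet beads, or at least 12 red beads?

The worst case stops just short of every target: 10 teal, all 21 maroon, 12 blue, all 33 purple, all 1 yellow, 19 violet, 11 red — 10 + 21 + 12 + 33 + 1 + 19 + 11 = 107 beads.
One more bead must push some color to its target, so 107 + 1 = 108.

108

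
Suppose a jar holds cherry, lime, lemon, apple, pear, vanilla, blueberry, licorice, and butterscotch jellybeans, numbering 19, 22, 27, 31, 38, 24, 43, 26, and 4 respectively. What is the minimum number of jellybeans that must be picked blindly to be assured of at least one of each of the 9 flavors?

The hardest flavor to obtain is butterscotch: we could draw every other jellybean first — 234 − 4 = 230 jellybeans — without a single butterscotch one.
The next draw must be butterscotch, so 230 + 1 = 231.

231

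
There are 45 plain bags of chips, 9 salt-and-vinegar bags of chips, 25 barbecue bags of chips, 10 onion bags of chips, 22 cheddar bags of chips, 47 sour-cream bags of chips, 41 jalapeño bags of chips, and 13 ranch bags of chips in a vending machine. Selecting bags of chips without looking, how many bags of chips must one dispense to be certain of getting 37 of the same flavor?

188

Treat the 8 flavors as pigeonholes.
In the worst case we take at most 36 of each flavor, but all 9 salt-and-vinegar, all 25 barbecue, all 10 onion, all 22 cheddar, and all 13 ranch (fewer than 36), giving 36 + 9 + 25 + 10 + 22 + 36 + 36 + 13 = 187.
One more bag of chips then forces some flavor to 37, so 187 + 1 = 188.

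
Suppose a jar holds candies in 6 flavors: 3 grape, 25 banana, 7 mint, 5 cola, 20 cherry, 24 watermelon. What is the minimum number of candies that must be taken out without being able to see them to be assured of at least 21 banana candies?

80

The worst case draws every non-banana candy first: 3 + 7 + 5 + 20 + 24 = 59.
The next 21 draws are then forced to be banana, giving 59 + 21 = 80.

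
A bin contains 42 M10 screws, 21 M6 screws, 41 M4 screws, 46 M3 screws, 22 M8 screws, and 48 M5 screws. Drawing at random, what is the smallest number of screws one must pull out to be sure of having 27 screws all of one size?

In the worst case we take at most 26 of each size, but all 21 M6 and all 22 M8 (fewer than 26), giving 26 + 21 + 26 + 26 + 22 + 26 = 147.
One more screw then forces some size to 27, so 147 + 1 = 148.

148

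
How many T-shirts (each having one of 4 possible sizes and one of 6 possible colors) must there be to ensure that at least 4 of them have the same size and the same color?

73

There are 4 × 6 = 24 (size, color) combinations acting as pigeonholes.
With 24 × 3 = 72 T-shirts we could place exactly 3 in each, with no (size, color) pair reaching 4.
One more forces some (size, color) pair to hold 4, so 72 + 1 = 73.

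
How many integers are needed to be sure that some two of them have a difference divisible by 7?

Two integers differ by a multiple of 7 exactly when they share a remainder mod 7.
There are 7 residue classes mod 7, so 7 integers can all lie in distinct classes.
One more integer must repeat a residue, giving a difference divisible by 7. So n = 7 + 1 = 8.

8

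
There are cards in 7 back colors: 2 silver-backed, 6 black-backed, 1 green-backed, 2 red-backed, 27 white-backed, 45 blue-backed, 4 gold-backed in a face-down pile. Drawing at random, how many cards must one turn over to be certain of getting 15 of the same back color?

44

Treat the 7 back colors as pigeonholes.
In the worst case we take at most 14 of each back color, but all 2 silver-backed, all 6 black-backed, all 1 green-backed, all 2 red-backed, and all 4 gold-backed (fewer than 14), giving 2 + 6 + 1 + 2 + 14 + 14 + 4 = 43.
One more card then forces some back color to 15, so 43 + 1 = 44.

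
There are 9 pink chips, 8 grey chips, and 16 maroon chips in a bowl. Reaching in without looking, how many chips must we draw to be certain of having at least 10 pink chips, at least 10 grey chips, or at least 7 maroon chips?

The worst case stops just short of every target: 9 pink, all 8 grey, 6 maroon — 9 + 8 + 6 = 23 chips.
One more chip must push some color to its target, so 23 + 1 = 24.

24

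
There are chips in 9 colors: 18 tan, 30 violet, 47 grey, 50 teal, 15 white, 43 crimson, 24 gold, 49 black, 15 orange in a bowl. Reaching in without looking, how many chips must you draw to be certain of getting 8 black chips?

250

The worst case draws every non-black chip first: 18 + 30 + 47 + 50 + 15 + 43 + 24 + 15 = 242.
The next 8 draws are then forced to be black, giving 242 + 8 = 250.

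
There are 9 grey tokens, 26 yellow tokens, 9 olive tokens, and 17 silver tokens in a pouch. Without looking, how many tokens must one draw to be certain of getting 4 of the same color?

13

Treat the 4 colors as pigeonholes.
The worst case takes 3 tokens of each color without reaching 4 of any: 4 × 3 = 12.
The next token must bring some color to 4, so 12 + 1 = 13.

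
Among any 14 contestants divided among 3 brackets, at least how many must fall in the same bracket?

5

If each of the 3 brackets held at most 4, the total would be at most 3 × 4 = 12 < 14, a contradiction.
So at least one holds ⌈14/3⌉ = 5.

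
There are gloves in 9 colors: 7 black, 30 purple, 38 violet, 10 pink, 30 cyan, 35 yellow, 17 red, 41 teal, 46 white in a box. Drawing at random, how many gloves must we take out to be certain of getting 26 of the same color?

185

In the worst case we take at most 25 of each color, but all 7 black, all 10 pink, and all 17 red (fewer than 25), giving 7 + 25 + 25 + 10 + 25 + 25 + 17 + 25 + 25 = 184.
One more glove then forces some color to 26, so 184 + 1 = 185.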